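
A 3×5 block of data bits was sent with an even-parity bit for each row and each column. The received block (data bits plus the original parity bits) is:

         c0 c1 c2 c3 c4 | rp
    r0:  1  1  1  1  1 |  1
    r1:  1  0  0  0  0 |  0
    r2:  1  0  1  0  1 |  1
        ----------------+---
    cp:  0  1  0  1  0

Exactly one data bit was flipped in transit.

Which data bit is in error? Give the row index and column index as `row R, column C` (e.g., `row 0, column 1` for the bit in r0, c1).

row 1, column 0

Recompute each row's even parity and compare to rp:
  r0: data parity 1, sent rp 1 → ok
  r1: data parity 1, sent rp 0 → mismatch
  r2: data parity 1, sent rp 1 → ok
Recompute each column's even parity and compare to cp:
  c0: data parity 1, sent cp 0 → mismatch
  c1: data parity 1, sent cp 1 → ok
  c2: data parity 0, sent cp 0 → ok
  c3: data parity 1, sent cp 1 → ok
  c4: data parity 0, sent cp 0 → ok
Exactly one row (r1) and one column (c0) fail → the flipped bit is at their intersection.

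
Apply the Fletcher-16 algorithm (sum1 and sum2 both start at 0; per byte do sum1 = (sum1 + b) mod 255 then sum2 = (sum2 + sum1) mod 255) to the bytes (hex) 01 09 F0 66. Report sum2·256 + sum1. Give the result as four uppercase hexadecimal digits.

Running sums (mod 255):
  after byte 0 (01): sum1=1, sum2=1
  after byte 1 (09): sum1=10, sum2=11
  after byte 2 (F0): sum1=250, sum2=6
  after byte 3 (66): sum1=97, sum2=103
Checksum = sum2·256 + sum1 = 103·256 + 97 = 26465 = 0x6761.

6761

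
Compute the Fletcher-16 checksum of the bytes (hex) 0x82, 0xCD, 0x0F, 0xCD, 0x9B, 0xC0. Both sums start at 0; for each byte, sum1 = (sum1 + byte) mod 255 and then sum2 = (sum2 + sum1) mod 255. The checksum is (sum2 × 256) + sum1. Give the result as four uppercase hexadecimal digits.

Running sums (mod 255):
  after byte 0 (0x82): sum1=130, sum2=130
  after byte 1 (0xCD): sum1=80, sum2=210
  after byte 2 (0x0F): sum1=95, sum2=50
  after byte 3 (0xCD): sum1=45, sum2=95
  after byte 4 (0x9B): sum1=200, sum2=40
  after byte 5 (0xC0): sum1=137, sum2=177
Checksum = sum2·256 + sum1 = 177·256 + 137 = 45449 = 0xB189.

B189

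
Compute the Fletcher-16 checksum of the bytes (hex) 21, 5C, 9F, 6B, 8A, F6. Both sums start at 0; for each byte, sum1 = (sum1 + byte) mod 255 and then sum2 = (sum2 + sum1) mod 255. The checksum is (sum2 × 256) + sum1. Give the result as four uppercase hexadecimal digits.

610A

Running sums (mod 255):
  after byte 0 (21): sum1=33, sum2=33
  after byte 1 (5C): sum1=125, sum2=158
  after byte 2 (9F): sum1=29, sum2=187
  after byte 3 (6B): sum1=136, sum2=68
  after byte 4 (8A): sum1=19, sum2=87
  after byte 5 (F6): sum1=10, sum2=97
Checksum = sum2·256 + sum1 = 97·256 + 10 = 24842 = 0x610A.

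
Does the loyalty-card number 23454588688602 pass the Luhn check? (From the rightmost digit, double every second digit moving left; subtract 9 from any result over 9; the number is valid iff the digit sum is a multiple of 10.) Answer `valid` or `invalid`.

invalid

From the right, keep odd positions and double even positions (subtract 9 from any doubled value over 9):
  doubled (positions 2,4,...): 0 7 3 7 8 8 4 → sum 37
  kept (positions 1,3,...): 2 6 8 8 5 5 3 → sum 37
Total = 74.
74 mod 10 = 4, so the number is invalid.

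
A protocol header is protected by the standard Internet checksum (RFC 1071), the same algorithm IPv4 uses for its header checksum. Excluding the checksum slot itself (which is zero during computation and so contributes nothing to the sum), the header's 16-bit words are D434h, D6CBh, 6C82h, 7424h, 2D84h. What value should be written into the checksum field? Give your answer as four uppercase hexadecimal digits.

One's-complement addition (fold any carry out of bit 15 back into bit 0):
  0xD434 + 0xD6CB = 0x1AAFF → wrap carry → 0xAB00
  0xAB00 + 0x6C82 = 0x11782 → wrap carry → 0x1783
  0x1783 + 0x7424 = 0x08BA7
  0x8BA7 + 0x2D84 = 0x0B92B
One's-complement sum = 0xB92B.
Checksum = ~0xB92B & 0xFFFF = 0x46D4.

46D4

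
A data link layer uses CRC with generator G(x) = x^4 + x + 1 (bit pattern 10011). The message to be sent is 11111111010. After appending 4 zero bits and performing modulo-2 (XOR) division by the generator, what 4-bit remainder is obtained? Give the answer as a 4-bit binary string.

0000

Append 4 zeros: 111111110100000. Divide by 10011 (XOR where the leading bit is 1):
  pos 0: 11111 XOR 10011 = 01100
  pos 1: 11001 XOR 10011 = 01010
  pos 2: 10101 XOR 10011 = 00110
  pos 4: 11010 XOR 10011 = 01001
  pos 5: 10011 XOR 10011 = 00000
Remainder (last 4 bits) = 0000. This is the CRC / FCS.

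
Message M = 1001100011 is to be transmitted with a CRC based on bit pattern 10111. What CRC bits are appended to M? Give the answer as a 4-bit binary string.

1110

Append 4 zeros: 10011000110000. Divide by 10111 (XOR where the leading bit is 1):
  pos 0: 10011 XOR 10111 = 00100
  pos 2: 10000 XOR 10111 = 00111
  pos 4: 11101 XOR 10111 = 01010
  pos 5: 10101 XOR 10111 = 00010
  pos 8: 10000 XOR 10111 = 00111
Remainder (last 4 bits) = 1110. This is the CRC / FCS.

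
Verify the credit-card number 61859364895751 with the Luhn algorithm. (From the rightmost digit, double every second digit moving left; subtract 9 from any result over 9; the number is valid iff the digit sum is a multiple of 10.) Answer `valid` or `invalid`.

invalid

From the right, keep odd positions and double even positions (subtract 9 from any doubled value over 9):
  doubled (positions 2,4,...): 1 1 7 3 9 7 3 → sum 31
  kept (positions 1,3,...): 1 7 9 4 3 5 1 → sum 30
Total = 61.
61 mod 10 = 1, so the number is invalid.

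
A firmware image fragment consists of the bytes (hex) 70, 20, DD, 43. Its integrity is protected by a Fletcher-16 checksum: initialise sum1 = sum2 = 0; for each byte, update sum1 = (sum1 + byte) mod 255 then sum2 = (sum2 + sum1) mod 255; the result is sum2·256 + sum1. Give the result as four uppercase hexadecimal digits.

21B1

Running sums (mod 255):
  after byte 0 (70): sum1=112, sum2=112
  after byte 1 (20): sum1=144, sum2=1
  after byte 2 (DD): sum1=110, sum2=111
  after byte 3 (43): sum1=177, sum2=33
Checksum = sum2·256 + sum1 = 33·256 + 177 = 8625 = 0x21B1.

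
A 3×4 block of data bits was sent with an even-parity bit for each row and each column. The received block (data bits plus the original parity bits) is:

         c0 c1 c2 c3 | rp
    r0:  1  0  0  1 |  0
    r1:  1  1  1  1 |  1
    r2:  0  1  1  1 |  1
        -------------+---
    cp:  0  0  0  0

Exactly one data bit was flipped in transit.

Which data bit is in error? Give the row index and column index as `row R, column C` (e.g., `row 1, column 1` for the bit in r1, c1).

row 1, column 3

Recompute each row's even parity and compare to rp:
  r0: data parity 0, sent rp 0 → ok
  r1: data parity 0, sent rp 1 → mismatch
  r2: data parity 1, sent rp 1 → ok
Recompute each column's even parity and compare to cp:
  c0: data parity 0, sent cp 0 → ok
  c1: data parity 0, sent cp 0 → ok
  c2: data parity 0, sent cp 0 → ok
  c3: data parity 1, sent cp 0 → mismatch
Exactly one row (r1) and one column (c3) fail → the flipped bit is at their intersection.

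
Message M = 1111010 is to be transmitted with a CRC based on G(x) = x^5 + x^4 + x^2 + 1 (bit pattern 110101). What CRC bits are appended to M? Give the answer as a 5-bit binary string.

Append 5 zeros: 111101000000. Divide by 110101 (XOR where the leading bit is 1):
  pos 0: 111101 XOR 110101 = 001000
  pos 2: 100000 XOR 110101 = 010101
  pos 3: 101010 XOR 110101 = 011111
  pos 4: 111110 XOR 110101 = 001011
  pos 6: 101100 XOR 110101 = 011001
Remainder (last 5 bits) = 11001. This is the CRC / FCS.

11001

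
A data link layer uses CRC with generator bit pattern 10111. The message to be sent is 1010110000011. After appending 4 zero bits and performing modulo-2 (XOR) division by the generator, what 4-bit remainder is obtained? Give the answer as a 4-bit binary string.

0101

Append 4 zeros: 10101100000110000. Divide by 10111 (XOR where the leading bit is 1):
  pos 0: 10101 XOR 10111 = 00010
  pos 3: 10100 XOR 10111 = 00011
  pos 6: 11000 XOR 10111 = 01111
  pos 7: 11111 XOR 10111 = 01000
  pos 8: 10001 XOR 10111 = 00110
  pos 10: 11000 XOR 10111 = 01111
  pos 11: 11110 XOR 10111 = 01001
  pos 12: 10010 XOR 10111 = 00101
Remainder (last 4 bits) = 0101. This is the CRC / FCS.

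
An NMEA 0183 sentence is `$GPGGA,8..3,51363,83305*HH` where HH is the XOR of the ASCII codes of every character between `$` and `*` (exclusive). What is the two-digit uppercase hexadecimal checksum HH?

7E

XOR the ASCII codes of the payload characters:
  'G' = 0x47 → acc = 0x47
  'P' = 0x50 → acc = 0x17
  'G' = 0x47 → acc = 0x50
  'G' = 0x47 → acc = 0x17
  'A' = 0x41 → acc = 0x56
  ',' = 0x2C → acc = 0x7A
  '8' = 0x38 → acc = 0x42
  '.' = 0x2E → acc = 0x6C
  '.' = 0x2E → acc = 0x42
  '3' = 0x33 → acc = 0x71
  ',' = 0x2C → acc = 0x5D
  '5' = 0x35 → acc = 0x68
  '1' = 0x31 → acc = 0x59
  '3' = 0x33 → acc = 0x6A
  '6' = 0x36 → acc = 0x5C
  '3' = 0x33 → acc = 0x6F
  ',' = 0x2C → acc = 0x43
  '8' = 0x38 → acc = 0x7B
  '3' = 0x33 → acc = 0x48
  '3' = 0x33 → acc = 0x7B
  '0' = 0x30 → acc = 0x4B
  '5' = 0x35 → acc = 0x7E
Checksum = 0x7E.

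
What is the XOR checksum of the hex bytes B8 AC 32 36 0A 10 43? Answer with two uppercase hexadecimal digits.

49

XOR the bytes together:
  start with 0xB8
  0xB8 ⊕ 0xAC = 0x14
  0x14 ⊕ 0x32 = 0x26
  0x26 ⊕ 0x36 = 0x10
  0x10 ⊕ 0x0A = 0x1A
  0x1A ⊕ 0x10 = 0x0A
  0x0A ⊕ 0x43 = 0x49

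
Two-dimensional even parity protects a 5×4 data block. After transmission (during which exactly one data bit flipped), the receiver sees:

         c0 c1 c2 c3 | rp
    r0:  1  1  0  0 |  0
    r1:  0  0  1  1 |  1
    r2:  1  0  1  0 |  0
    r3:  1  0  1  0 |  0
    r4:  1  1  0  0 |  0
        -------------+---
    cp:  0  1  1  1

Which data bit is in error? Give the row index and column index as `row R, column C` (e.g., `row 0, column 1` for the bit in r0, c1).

Recompute each row's even parity and compare to rp:
  r0: data parity 0, sent rp 0 → ok
  r1: data parity 0, sent rp 1 → mismatch
  r2: data parity 0, sent rp 0 → ok
  r3: data parity 0, sent rp 0 → ok
  r4: data parity 0, sent rp 0 → ok
Recompute each column's even parity and compare to cp:
  c0: data parity 0, sent cp 0 → ok
  c1: data parity 0, sent cp 1 → mismatch
  c2: data parity 1, sent cp 1 → ok
  c3: data parity 1, sent cp 1 → ok
Exactly one row (r1) and one column (c1) fail → the flipped bit is at their intersection.

row 1, column 1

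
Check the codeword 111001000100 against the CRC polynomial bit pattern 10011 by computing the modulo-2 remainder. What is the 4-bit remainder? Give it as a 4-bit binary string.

Modulo-2 division of 111001000100 by 10011:
  pos 0: 11100 XOR 10011 = 01111
  pos 1: 11111 XOR 10011 = 01100
  pos 2: 11000 XOR 10011 = 01011
  pos 3: 10110 XOR 10011 = 00101
  pos 5: 10101 XOR 10011 = 00110
  pos 7: 11000 XOR 10011 = 01011
Remainder = 1011 (nonzero — an error is detected).

1011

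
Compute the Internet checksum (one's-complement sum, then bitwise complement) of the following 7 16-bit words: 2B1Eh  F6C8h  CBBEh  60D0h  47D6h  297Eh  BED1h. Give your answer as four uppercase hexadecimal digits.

One's-complement addition (fold any carry out of bit 15 back into bit 0):
  0x2B1E + 0xF6C8 = 0x121E6 → wrap carry → 0x21E7
  0x21E7 + 0xCBBE = 0x0EDA5
  0xEDA5 + 0x60D0 = 0x14E75 → wrap carry → 0x4E76
  0x4E76 + 0x47D6 = 0x0964C
  0x964C + 0x297E = 0x0BFCA
  0xBFCA + 0xBED1 = 0x17E9B → wrap carry → 0x7E9C
One's-complement sum = 0x7E9C.
Checksum = ~0x7E9C & 0xFFFF = 0x8163.

8163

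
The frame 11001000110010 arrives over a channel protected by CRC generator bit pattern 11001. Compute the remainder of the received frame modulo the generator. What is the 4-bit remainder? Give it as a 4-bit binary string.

0000

Modulo-2 division of 11001000110010 by 11001:
  pos 0: 11001 XOR 11001 = 00000
  pos 8: 11001 XOR 11001 = 00000
Remainder = 0000 (zero — the frame passes the CRC check).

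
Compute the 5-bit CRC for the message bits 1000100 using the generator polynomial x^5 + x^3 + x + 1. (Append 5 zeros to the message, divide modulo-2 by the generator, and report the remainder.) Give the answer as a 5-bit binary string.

01010

Append 5 zeros: 100010000000. Divide by 101011 (XOR where the leading bit is 1):
  pos 0: 100010 XOR 101011 = 001001
  pos 2: 100100 XOR 101011 = 001111
  pos 4: 111100 XOR 101011 = 010111
  pos 5: 101110 XOR 101011 = 000101
Remainder (last 5 bits) = 01010. This is the CRC / FCS.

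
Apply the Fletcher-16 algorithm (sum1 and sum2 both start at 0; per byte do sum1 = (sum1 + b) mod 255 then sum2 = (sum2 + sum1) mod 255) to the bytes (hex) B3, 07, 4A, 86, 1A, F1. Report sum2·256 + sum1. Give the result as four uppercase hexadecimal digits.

Running sums (mod 255):
  after byte 0 (B3): sum1=179, sum2=179
  after byte 1 (07): sum1=186, sum2=110
  after byte 2 (4A): sum1=5, sum2=115
  after byte 3 (86): sum1=139, sum2=254
  after byte 4 (1A): sum1=165, sum2=164
  after byte 5 (F1): sum1=151, sum2=60
Checksum = sum2·256 + sum1 = 60·256 + 151 = 15511 = 0x3C97.

3C97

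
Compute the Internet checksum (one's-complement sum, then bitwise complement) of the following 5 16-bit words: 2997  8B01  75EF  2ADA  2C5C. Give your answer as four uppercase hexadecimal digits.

7E41

One's-complement addition (fold any carry out of bit 15 back into bit 0):
  0x2997 + 0x8B01 = 0x0B498
  0xB498 + 0x75EF = 0x12A87 → wrap carry → 0x2A88
  0x2A88 + 0x2ADA = 0x05562
  0x5562 + 0x2C5C = 0x081BE
One's-complement sum = 0x81BE.
Checksum = ~0x81BE & 0xFFFF = 0x7E41.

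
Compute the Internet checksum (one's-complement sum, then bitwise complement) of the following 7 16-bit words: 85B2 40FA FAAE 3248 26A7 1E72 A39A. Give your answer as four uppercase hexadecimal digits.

One's-complement addition (fold any carry out of bit 15 back into bit 0):
  0x85B2 + 0x40FA = 0x0C6AC
  0xC6AC + 0xFAAE = 0x1C15A → wrap carry → 0xC15B
  0xC15B + 0x3248 = 0x0F3A3
  0xF3A3 + 0x26A7 = 0x11A4A → wrap carry → 0x1A4B
  0x1A4B + 0x1E72 = 0x038BD
  0x38BD + 0xA39A = 0x0DC57
One's-complement sum = 0xDC57.
Checksum = ~0xDC57 & 0xFFFF = 0x23A8.

23A8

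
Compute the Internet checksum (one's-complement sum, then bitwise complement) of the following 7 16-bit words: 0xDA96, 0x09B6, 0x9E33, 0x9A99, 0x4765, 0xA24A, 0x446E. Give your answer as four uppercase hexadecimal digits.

B4C7

One's-complement addition (fold any carry out of bit 15 back into bit 0):
  0xDA96 + 0x09B6 = 0x0E44C
  0xE44C + 0x9E33 = 0x1827F → wrap carry → 0x8280
  0x8280 + 0x9A99 = 0x11D19 → wrap carry → 0x1D1A
  0x1D1A + 0x4765 = 0x0647F
  0x647F + 0xA24A = 0x106C9 → wrap carry → 0x06CA
  0x06CA + 0x446E = 0x04B38
One's-complement sum = 0x4B38.
Checksum = ~0x4B38 & 0xFFFF = 0xB4C7.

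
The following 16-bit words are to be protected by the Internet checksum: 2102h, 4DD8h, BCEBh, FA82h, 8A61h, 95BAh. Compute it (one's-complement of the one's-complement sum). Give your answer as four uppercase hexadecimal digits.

B99A

One's-complement addition (fold any carry out of bit 15 back into bit 0):
  0x2102 + 0x4DD8 = 0x06EDA
  0x6EDA + 0xBCEB = 0x12BC5 → wrap carry → 0x2BC6
  0x2BC6 + 0xFA82 = 0x12648 → wrap carry → 0x2649
  0x2649 + 0x8A61 = 0x0B0AA
  0xB0AA + 0x95BA = 0x14664 → wrap carry → 0x4665
One's-complement sum = 0x4665.
Checksum = ~0x4665 & 0xFFFF = 0xB99A.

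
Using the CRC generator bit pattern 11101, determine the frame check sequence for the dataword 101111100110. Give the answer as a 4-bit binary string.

Append 4 zeros: 1011111001100000. Divide by 11101 (XOR where the leading bit is 1):
  pos 0: 10111 XOR 11101 = 01010
  pos 1: 10101 XOR 11101 = 01000
  pos 2: 10001 XOR 11101 = 01100
  pos 3: 11000 XOR 11101 = 00101
  pos 5: 10101 XOR 11101 = 01000
  pos 6: 10001 XOR 11101 = 01100
  pos 7: 11000 XOR 11101 = 00101
  pos 9: 10100 XOR 11101 = 01001
  pos 10: 10010 XOR 11101 = 01111
  pos 11: 11110 XOR 11101 = 00011
Remainder (last 4 bits) = 0011. This is the CRC / FCS.

0011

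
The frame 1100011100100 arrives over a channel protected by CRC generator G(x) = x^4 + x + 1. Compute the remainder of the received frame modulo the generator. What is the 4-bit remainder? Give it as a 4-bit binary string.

0100

Modulo-2 division of 1100011100100 by 10011:
  pos 0: 11000 XOR 10011 = 01011
  pos 1: 10111 XOR 10011 = 00100
  pos 3: 10011 XOR 10011 = 00000
Remainder = 0100 (nonzero — an error is detected).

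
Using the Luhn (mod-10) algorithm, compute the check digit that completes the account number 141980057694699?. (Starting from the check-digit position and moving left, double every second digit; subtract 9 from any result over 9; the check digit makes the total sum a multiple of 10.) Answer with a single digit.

6

Partial digits right→left: 9 9 6 4 9 6 7 5 0 0 8 9 1 4 1
Double every second digit counting from the check-digit position (so the 1st, 3rd, 5th, ... of the partial from the right).
  doubled (with −9 where >9): 9 3 9 5 0 7 2 2 → sum 37
  kept as-is: 9 4 6 5 0 9 4 → sum 37
Total = 37 + 37 = 74.
Check digit = (10 − (74 mod 10)) mod 10 = 6.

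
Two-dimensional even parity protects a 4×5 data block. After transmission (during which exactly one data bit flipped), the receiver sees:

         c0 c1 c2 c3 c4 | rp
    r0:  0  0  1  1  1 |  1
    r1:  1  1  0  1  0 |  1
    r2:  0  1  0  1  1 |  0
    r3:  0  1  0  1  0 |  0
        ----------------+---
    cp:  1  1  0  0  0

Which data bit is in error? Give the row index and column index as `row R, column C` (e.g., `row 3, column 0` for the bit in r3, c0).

Recompute each row's even parity and compare to rp:
  r0: data parity 1, sent rp 1 → ok
  r1: data parity 1, sent rp 1 → ok
  r2: data parity 1, sent rp 0 → mismatch
  r3: data parity 0, sent rp 0 → ok
Recompute each column's even parity and compare to cp:
  c0: data parity 1, sent cp 1 → ok
  c1: data parity 1, sent cp 1 → ok
  c2: data parity 1, sent cp 0 → mismatch
  c3: data parity 0, sent cp 0 → ok
  c4: data parity 0, sent cp 0 → ok
Exactly one row (r2) and one column (c2) fail → the flipped bit is at their intersection.

row 2, column 2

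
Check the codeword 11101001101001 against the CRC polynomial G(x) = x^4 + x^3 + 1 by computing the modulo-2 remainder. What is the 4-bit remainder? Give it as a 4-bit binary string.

Modulo-2 division of 11101001101001 by 11001:
  pos 0: 11101 XOR 11001 = 00100
  pos 2: 10000 XOR 11001 = 01001
  pos 3: 10011 XOR 11001 = 01010
  pos 4: 10101 XOR 11001 = 01100
  pos 5: 11000 XOR 11001 = 00001
  pos 9: 11001 XOR 11001 = 00000
Remainder = 0000 (zero — the frame passes the CRC check).

0000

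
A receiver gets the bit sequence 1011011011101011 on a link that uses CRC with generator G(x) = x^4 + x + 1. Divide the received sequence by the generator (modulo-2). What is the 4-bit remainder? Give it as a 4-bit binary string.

Modulo-2 division of 1011011011101011 by 10011:
  pos 0: 10110 XOR 10011 = 00101
  pos 2: 10111 XOR 10011 = 00100
  pos 4: 10001 XOR 10011 = 00010
  pos 7: 10110 XOR 10011 = 00101
  pos 9: 10110 XOR 10011 = 00101
  pos 11: 10111 XOR 10011 = 00100
Remainder = 0100 (nonzero — an error is detected).

0100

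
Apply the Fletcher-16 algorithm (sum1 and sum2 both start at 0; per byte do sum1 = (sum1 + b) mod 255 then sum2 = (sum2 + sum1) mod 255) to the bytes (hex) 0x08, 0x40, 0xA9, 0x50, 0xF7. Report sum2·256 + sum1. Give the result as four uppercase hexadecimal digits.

BE3A

Running sums (mod 255):
  after byte 0 (0x08): sum1=8, sum2=8
  after byte 1 (0x40): sum1=72, sum2=80
  after byte 2 (0xA9): sum1=241, sum2=66
  after byte 3 (0x50): sum1=66, sum2=132
  after byte 4 (0xF7): sum1=58, sum2=190
Checksum = sum2·256 + sum1 = 190·256 + 58 = 48698 = 0xBE3A.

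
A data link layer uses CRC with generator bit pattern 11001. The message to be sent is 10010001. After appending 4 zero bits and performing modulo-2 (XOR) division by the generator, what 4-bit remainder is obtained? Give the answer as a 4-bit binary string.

1010

Append 4 zeros: 100100010000. Divide by 11001 (XOR where the leading bit is 1):
  pos 0: 10010 XOR 11001 = 01011
  pos 1: 10110 XOR 11001 = 01111
  pos 2: 11110 XOR 11001 = 00111
  pos 4: 11110 XOR 11001 = 00111
  pos 6: 11100 XOR 11001 = 00101
Remainder (last 4 bits) = 1010. This is the CRC / FCS.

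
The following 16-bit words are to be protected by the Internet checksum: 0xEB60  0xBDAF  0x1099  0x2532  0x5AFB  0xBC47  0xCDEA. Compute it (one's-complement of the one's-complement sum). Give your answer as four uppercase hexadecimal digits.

3BF6

One's-complement addition (fold any carry out of bit 15 back into bit 0):
  0xEB60 + 0xBDAF = 0x1A90F → wrap carry → 0xA910
  0xA910 + 0x1099 = 0x0B9A9
  0xB9A9 + 0x2532 = 0x0DEDB
  0xDEDB + 0x5AFB = 0x139D6 → wrap carry → 0x39D7
  0x39D7 + 0xBC47 = 0x0F61E
  0xF61E + 0xCDEA = 0x1C408 → wrap carry → 0xC409
One's-complement sum = 0xC409.
Checksum = ~0xC409 & 0xFFFF = 0x3BF6.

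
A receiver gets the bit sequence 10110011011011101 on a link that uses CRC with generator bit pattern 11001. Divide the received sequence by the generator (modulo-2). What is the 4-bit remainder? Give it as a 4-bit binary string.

1011

Modulo-2 division of 10110011011011101 by 11001:
  pos 0: 10110 XOR 11001 = 01111
  pos 1: 11110 XOR 11001 = 00111
  pos 3: 11111 XOR 11001 = 00110
  pos 5: 11001 XOR 11001 = 00000
  pos 10: 10111 XOR 11001 = 01110
  pos 11: 11100 XOR 11001 = 00101
Remainder = 1011 (nonzero — an error is detected).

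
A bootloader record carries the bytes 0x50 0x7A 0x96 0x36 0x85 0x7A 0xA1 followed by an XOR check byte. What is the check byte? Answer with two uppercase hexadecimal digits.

XOR the bytes together:
  start with 0x50
  0x50 ⊕ 0x7A = 0x2A
  0x2A ⊕ 0x96 = 0xBC
  0xBC ⊕ 0x36 = 0x8A
  0x8A ⊕ 0x85 = 0x0F
  0x0F ⊕ 0x7A = 0x75
  0x75 ⊕ 0xA1 = 0xD4

D4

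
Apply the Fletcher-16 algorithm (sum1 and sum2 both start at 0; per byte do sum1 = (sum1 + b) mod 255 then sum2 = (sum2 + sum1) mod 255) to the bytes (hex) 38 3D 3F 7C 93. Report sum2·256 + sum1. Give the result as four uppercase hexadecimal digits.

58C4

Running sums (mod 255):
  after byte 0 (38): sum1=56, sum2=56
  after byte 1 (3D): sum1=117, sum2=173
  after byte 2 (3F): sum1=180, sum2=98
  after byte 3 (7C): sum1=49, sum2=147
  after byte 4 (93): sum1=196, sum2=88
Checksum = sum2·256 + sum1 = 88·256 + 196 = 22724 = 0x58C4.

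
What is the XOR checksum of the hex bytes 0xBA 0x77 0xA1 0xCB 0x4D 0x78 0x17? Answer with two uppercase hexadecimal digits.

XOR the bytes together:
  start with 0xBA
  0xBA ⊕ 0x77 = 0xCD
  0xCD ⊕ 0xA1 = 0x6C
  0x6C ⊕ 0xCB = 0xA7
  0xA7 ⊕ 0x4D = 0xEA
  0xEA ⊕ 0x78 = 0x92
  0x92 ⊕ 0x17 = 0x85

85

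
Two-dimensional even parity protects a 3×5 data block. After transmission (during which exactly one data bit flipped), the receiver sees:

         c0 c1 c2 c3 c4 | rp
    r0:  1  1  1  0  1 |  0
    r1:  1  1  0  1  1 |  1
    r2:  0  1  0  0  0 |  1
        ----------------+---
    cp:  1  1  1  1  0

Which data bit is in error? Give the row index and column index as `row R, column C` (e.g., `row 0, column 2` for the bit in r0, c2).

Recompute each row's even parity and compare to rp:
  r0: data parity 0, sent rp 0 → ok
  r1: data parity 0, sent rp 1 → mismatch
  r2: data parity 1, sent rp 1 → ok
Recompute each column's even parity and compare to cp:
  c0: data parity 0, sent cp 1 → mismatch
  c1: data parity 1, sent cp 1 → ok
  c2: data parity 1, sent cp 1 → ok
  c3: data parity 1, sent cp 1 → ok
  c4: data parity 0, sent cp 0 → ok
Exactly one row (r1) and one column (c0) fail → the flipped bit is at their intersection.

row 1, column 0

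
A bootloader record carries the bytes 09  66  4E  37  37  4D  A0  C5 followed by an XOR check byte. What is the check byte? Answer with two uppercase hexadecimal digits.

09

XOR the bytes together:
  start with 0x09
  0x09 ⊕ 0x66 = 0x6F
  0x6F ⊕ 0x4E = 0x21
  0x21 ⊕ 0x37 = 0x16
  0x16 ⊕ 0x37 = 0x21
  0x21 ⊕ 0x4D = 0x6C
  0x6C ⊕ 0xA0 = 0xCC
  0xCC ⊕ 0xC5 = 0x09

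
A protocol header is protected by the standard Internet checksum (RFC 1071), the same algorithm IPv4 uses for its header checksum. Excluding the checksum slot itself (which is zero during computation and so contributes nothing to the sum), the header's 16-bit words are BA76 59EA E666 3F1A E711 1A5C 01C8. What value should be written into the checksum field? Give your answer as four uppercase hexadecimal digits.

One's-complement addition (fold any carry out of bit 15 back into bit 0):
  0xBA76 + 0x59EA = 0x11460 → wrap carry → 0x1461
  0x1461 + 0xE666 = 0x0FAC7
  0xFAC7 + 0x3F1A = 0x139E1 → wrap carry → 0x39E2
  0x39E2 + 0xE711 = 0x120F3 → wrap carry → 0x20F4
  0x20F4 + 0x1A5C = 0x03B50
  0x3B50 + 0x01C8 = 0x03D18
One's-complement sum = 0x3D18.
Checksum = ~0x3D18 & 0xFFFF = 0xC2E7.

C2E7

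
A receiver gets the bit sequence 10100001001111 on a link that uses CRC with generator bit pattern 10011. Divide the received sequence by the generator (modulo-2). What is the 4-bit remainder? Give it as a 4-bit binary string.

0000

Modulo-2 division of 10100001001111 by 10011:
  pos 0: 10100 XOR 10011 = 00111
  pos 2: 11100 XOR 10011 = 01111
  pos 3: 11111 XOR 10011 = 01100
  pos 4: 11000 XOR 10011 = 01011
  pos 5: 10110 XOR 10011 = 00101
  pos 7: 10111 XOR 10011 = 00100
  pos 9: 10011 XOR 10011 = 00000
Remainder = 0000 (zero — the frame passes the CRC check).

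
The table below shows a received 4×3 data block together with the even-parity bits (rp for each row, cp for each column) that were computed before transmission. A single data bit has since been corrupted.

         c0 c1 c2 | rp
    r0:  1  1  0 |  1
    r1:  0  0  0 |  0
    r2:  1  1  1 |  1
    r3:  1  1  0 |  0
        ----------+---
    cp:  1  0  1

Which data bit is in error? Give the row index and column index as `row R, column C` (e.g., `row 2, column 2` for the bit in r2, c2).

Recompute each row's even parity and compare to rp:
  r0: data parity 0, sent rp 1 → mismatch
  r1: data parity 0, sent rp 0 → ok
  r2: data parity 1, sent rp 1 → ok
  r3: data parity 0, sent rp 0 → ok
Recompute each column's even parity and compare to cp:
  c0: data parity 1, sent cp 1 → ok
  c1: data parity 1, sent cp 0 → mismatch
  c2: data parity 1, sent cp 1 → ok
Exactly one row (r0) and one column (c1) fail → the flipped bit is at their intersection.

row 0, column 1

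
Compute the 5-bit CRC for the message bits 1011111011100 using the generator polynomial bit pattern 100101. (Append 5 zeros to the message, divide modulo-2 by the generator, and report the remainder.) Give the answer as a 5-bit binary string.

00111

Append 5 zeros: 101111101110000000. Divide by 100101 (XOR where the leading bit is 1):
  pos 0: 101111 XOR 100101 = 001010
  pos 2: 101010 XOR 100101 = 001111
  pos 4: 111111 XOR 100101 = 011010
  pos 5: 110101 XOR 100101 = 010000
  pos 6: 100000 XOR 100101 = 000101
  pos 9: 101000 XOR 100101 = 001101
  pos 11: 110100 XOR 100101 = 010001
  pos 12: 100010 XOR 100101 = 000111
Remainder (last 5 bits) = 00111. This is the CRC / FCS.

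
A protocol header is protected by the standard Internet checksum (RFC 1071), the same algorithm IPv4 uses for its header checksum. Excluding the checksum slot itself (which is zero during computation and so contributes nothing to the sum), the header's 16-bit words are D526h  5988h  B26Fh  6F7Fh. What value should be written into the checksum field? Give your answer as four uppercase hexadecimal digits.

One's-complement addition (fold any carry out of bit 15 back into bit 0):
  0xD526 + 0x5988 = 0x12EAE → wrap carry → 0x2EAF
  0x2EAF + 0xB26F = 0x0E11E
  0xE11E + 0x6F7F = 0x1509D → wrap carry → 0x509E
One's-complement sum = 0x509E.
Checksum = ~0x509E & 0xFFFF = 0xAF61.

AF61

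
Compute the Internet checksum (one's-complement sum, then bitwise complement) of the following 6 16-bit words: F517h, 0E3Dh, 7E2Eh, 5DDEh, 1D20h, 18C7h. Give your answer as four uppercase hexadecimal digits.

One's-complement addition (fold any carry out of bit 15 back into bit 0):
  0xF517 + 0x0E3D = 0x10354 → wrap carry → 0x0355
  0x0355 + 0x7E2E = 0x08183
  0x8183 + 0x5DDE = 0x0DF61
  0xDF61 + 0x1D20 = 0x0FC81
  0xFC81 + 0x18C7 = 0x11548 → wrap carry → 0x1549
One's-complement sum = 0x1549.
Checksum = ~0x1549 & 0xFFFF = 0xEAB6.

EAB6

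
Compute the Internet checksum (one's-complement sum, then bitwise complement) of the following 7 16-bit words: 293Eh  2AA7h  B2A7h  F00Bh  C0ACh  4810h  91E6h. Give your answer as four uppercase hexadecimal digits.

6EC3

One's-complement addition (fold any carry out of bit 15 back into bit 0):
  0x293E + 0x2AA7 = 0x053E5
  0x53E5 + 0xB2A7 = 0x1068C → wrap carry → 0x068D
  0x068D + 0xF00B = 0x0F698
  0xF698 + 0xC0AC = 0x1B744 → wrap carry → 0xB745
  0xB745 + 0x4810 = 0x0FF55
  0xFF55 + 0x91E6 = 0x1913B → wrap carry → 0x913C
One's-complement sum = 0x913C.
Checksum = ~0x913C & 0xFFFF = 0x6EC3.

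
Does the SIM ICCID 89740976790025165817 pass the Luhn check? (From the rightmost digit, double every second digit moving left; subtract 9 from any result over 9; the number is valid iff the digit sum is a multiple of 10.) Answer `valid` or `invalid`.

invalid

From the right, keep odd positions and double even positions (subtract 9 from any doubled value over 9):
  doubled (positions 2,4,...): 2 1 2 4 0 5 5 0 5 7 → sum 31
  kept (positions 1,3,...): 7 8 6 5 0 9 6 9 4 9 → sum 63
Total = 94.
94 mod 10 = 4, so the number is invalid.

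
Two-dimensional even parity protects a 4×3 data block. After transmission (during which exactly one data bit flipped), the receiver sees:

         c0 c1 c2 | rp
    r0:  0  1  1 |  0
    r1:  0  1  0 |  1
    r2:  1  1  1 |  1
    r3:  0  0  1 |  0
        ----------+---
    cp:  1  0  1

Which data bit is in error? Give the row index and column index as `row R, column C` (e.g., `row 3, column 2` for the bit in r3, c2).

row 3, column 1

Recompute each row's even parity and compare to rp:
  r0: data parity 0, sent rp 0 → ok
  r1: data parity 1, sent rp 1 → ok
  r2: data parity 1, sent rp 1 → ok
  r3: data parity 1, sent rp 0 → mismatch
Recompute each column's even parity and compare to cp:
  c0: data parity 1, sent cp 1 → ok
  c1: data parity 1, sent cp 0 → mismatch
  c2: data parity 1, sent cp 1 → ok
Exactly one row (r3) and one column (c1) fail → the flipped bit is at their intersection.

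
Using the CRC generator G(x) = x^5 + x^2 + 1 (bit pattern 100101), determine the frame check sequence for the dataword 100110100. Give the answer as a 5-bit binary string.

Append 5 zeros: 10011010000000. Divide by 100101 (XOR where the leading bit is 1):
  pos 0: 100110 XOR 100101 = 000011
  pos 4: 111000 XOR 100101 = 011101
  pos 5: 111010 XOR 100101 = 011111
  pos 6: 111110 XOR 100101 = 011011
  pos 7: 110110 XOR 100101 = 010011
  pos 8: 100110 XOR 100101 = 000011
Remainder (last 5 bits) = 00011. This is the CRC / FCS.

00011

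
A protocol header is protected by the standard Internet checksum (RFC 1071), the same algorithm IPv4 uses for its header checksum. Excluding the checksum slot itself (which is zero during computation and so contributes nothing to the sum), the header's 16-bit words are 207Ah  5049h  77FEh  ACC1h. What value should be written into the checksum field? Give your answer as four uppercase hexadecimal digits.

One's-complement addition (fold any carry out of bit 15 back into bit 0):
  0x207A + 0x5049 = 0x070C3
  0x70C3 + 0x77FE = 0x0E8C1
  0xE8C1 + 0xACC1 = 0x19582 → wrap carry → 0x9583
One's-complement sum = 0x9583.
Checksum = ~0x9583 & 0xFFFF = 0x6A7C.

6A7C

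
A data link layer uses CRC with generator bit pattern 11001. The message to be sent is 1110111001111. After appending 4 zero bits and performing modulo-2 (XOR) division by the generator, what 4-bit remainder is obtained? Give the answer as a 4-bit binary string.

0001

Append 4 zeros: 11101110011110000. Divide by 11001 (XOR where the leading bit is 1):
  pos 0: 11101 XOR 11001 = 00100
  pos 2: 10011 XOR 11001 = 01010
  pos 3: 10100 XOR 11001 = 01101
  pos 4: 11010 XOR 11001 = 00011
  pos 7: 11111 XOR 11001 = 00110
  pos 9: 11010 XOR 11001 = 00011
  pos 12: 11000 XOR 11001 = 00001
Remainder (last 4 bits) = 0001. This is the CRC / FCS.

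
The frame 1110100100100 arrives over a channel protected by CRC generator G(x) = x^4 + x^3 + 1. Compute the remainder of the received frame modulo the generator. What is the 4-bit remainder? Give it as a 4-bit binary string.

0101

Modulo-2 division of 1110100100100 by 11001:
  pos 0: 11101 XOR 11001 = 00100
  pos 2: 10000 XOR 11001 = 01001
  pos 3: 10011 XOR 11001 = 01010
  pos 4: 10100 XOR 11001 = 01101
  pos 5: 11010 XOR 11001 = 00011
  pos 8: 11100 XOR 11001 = 00101
Remainder = 0101 (nonzero — an error is detected).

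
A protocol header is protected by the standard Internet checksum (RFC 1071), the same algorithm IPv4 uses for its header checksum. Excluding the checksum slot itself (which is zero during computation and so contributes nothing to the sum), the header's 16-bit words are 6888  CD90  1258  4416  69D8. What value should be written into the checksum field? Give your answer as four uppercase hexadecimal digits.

One's-complement addition (fold any carry out of bit 15 back into bit 0):
  0x6888 + 0xCD90 = 0x13618 → wrap carry → 0x3619
  0x3619 + 0x1258 = 0x04871
  0x4871 + 0x4416 = 0x08C87
  0x8C87 + 0x69D8 = 0x0F65F
One's-complement sum = 0xF65F.
Checksum = ~0xF65F & 0xFFFF = 0x09A0.

09A0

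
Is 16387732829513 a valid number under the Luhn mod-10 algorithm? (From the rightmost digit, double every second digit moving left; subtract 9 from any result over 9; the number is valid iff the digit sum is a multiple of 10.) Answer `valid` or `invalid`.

valid

From the right, keep odd positions and double even positions (subtract 9 from any doubled value over 9):
  doubled (positions 2,4,...): 2 9 7 6 5 6 2 → sum 37
  kept (positions 1,3,...): 3 5 2 2 7 8 6 → sum 33
Total = 70.
70 mod 10 = 0, so the number is valid.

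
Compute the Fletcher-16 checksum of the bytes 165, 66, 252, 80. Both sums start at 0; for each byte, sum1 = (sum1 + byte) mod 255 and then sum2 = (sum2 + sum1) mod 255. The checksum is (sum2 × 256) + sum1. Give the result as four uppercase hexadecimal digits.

Running sums (mod 255):
  after byte 0 (165): sum1=165, sum2=165
  after byte 1 (66): sum1=231, sum2=141
  after byte 2 (252): sum1=228, sum2=114
  after byte 3 (80): sum1=53, sum2=167
Checksum = sum2·256 + sum1 = 167·256 + 53 = 42805 = 0xA735.

A735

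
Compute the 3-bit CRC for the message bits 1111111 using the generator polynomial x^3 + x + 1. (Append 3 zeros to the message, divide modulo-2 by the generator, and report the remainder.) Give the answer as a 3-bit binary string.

Append 3 zeros: 1111111000. Divide by 1011 (XOR where the leading bit is 1):
  pos 0: 1111 XOR 1011 = 0100
  pos 1: 1001 XOR 1011 = 0010
  pos 3: 1011 XOR 1011 = 0000
Remainder (last 3 bits) = 000. This is the CRC / FCS.

000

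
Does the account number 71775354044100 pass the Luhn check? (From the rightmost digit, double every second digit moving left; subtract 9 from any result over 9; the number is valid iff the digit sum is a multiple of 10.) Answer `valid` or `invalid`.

valid

From the right, keep odd positions and double even positions (subtract 9 from any doubled value over 9):
  doubled (positions 2,4,...): 0 8 0 1 1 5 5 → sum 20
  kept (positions 1,3,...): 0 1 4 4 3 7 1 → sum 20
Total = 40.
40 mod 10 = 0, so the number is valid.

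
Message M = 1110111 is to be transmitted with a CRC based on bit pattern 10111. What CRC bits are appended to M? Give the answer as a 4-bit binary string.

Append 4 zeros: 11101110000. Divide by 10111 (XOR where the leading bit is 1):
  pos 0: 11101 XOR 10111 = 01010
  pos 1: 10101 XOR 10111 = 00010
  pos 4: 10100 XOR 10111 = 00011
Remainder (last 4 bits) = 1100. This is the CRC / FCS.

1100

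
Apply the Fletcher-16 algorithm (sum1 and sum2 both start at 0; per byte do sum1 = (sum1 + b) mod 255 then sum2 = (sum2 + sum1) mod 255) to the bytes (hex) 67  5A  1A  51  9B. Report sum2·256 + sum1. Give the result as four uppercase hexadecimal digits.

Running sums (mod 255):
  after byte 0 (67): sum1=103, sum2=103
  after byte 1 (5A): sum1=193, sum2=41
  after byte 2 (1A): sum1=219, sum2=5
  after byte 3 (51): sum1=45, sum2=50
  after byte 4 (9B): sum1=200, sum2=250
Checksum = sum2·256 + sum1 = 250·256 + 200 = 64200 = 0xFAC8.

FAC8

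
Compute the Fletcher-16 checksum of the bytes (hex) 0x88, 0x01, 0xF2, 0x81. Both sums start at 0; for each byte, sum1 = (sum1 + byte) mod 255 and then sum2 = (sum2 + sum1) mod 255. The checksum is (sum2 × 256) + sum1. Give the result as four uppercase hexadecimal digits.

8CFD

Running sums (mod 255):
  after byte 0 (0x88): sum1=136, sum2=136
  after byte 1 (0x01): sum1=137, sum2=18
  after byte 2 (0xF2): sum1=124, sum2=142
  after byte 3 (0x81): sum1=253, sum2=140
Checksum = sum2·256 + sum1 = 140·256 + 253 = 36093 = 0x8CFD.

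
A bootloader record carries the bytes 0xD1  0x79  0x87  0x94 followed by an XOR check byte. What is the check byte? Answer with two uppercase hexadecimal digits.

BB

XOR the bytes together:
  start with 0xD1
  0xD1 ⊕ 0x79 = 0xA8
  0xA8 ⊕ 0x87 = 0x2F
  0x2F ⊕ 0x94 = 0xBB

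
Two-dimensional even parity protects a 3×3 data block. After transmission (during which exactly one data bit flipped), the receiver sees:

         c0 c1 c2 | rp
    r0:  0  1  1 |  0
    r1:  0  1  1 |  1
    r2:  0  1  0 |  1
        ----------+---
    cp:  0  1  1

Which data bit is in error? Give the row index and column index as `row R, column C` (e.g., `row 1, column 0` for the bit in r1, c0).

row 1, column 2

Recompute each row's even parity and compare to rp:
  r0: data parity 0, sent rp 0 → ok
  r1: data parity 0, sent rp 1 → mismatch
  r2: data parity 1, sent rp 1 → ok
Recompute each column's even parity and compare to cp:
  c0: data parity 0, sent cp 0 → ok
  c1: data parity 1, sent cp 1 → ok
  c2: data parity 0, sent cp 1 → mismatch
Exactly one row (r1) and one column (c2) fail → the flipped bit is at their intersection.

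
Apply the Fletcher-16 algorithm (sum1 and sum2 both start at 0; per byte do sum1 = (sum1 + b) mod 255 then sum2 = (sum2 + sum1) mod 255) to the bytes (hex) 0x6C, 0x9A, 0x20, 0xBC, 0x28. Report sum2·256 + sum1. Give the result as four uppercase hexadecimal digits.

8A0C

Running sums (mod 255):
  after byte 0 (0x6C): sum1=108, sum2=108
  after byte 1 (0x9A): sum1=7, sum2=115
  after byte 2 (0x20): sum1=39, sum2=154
  after byte 3 (0xBC): sum1=227, sum2=126
  after byte 4 (0x28): sum1=12, sum2=138
Checksum = sum2·256 + sum1 = 138·256 + 12 = 35340 = 0x8A0C.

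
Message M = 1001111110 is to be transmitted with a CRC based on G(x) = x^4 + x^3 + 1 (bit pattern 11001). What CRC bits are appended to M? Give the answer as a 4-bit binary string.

0100

Append 4 zeros: 10011111100000. Divide by 11001 (XOR where the leading bit is 1):
  pos 0: 10011 XOR 11001 = 01010
  pos 1: 10101 XOR 11001 = 01100
  pos 2: 11001 XOR 11001 = 00000
  pos 7: 11000 XOR 11001 = 00001
Remainder (last 4 bits) = 0100. This is the CRC / FCS.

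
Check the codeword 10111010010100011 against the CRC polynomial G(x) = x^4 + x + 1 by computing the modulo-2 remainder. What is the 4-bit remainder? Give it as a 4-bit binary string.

Modulo-2 division of 10111010010100011 by 10011:
  pos 0: 10111 XOR 10011 = 00100
  pos 2: 10001 XOR 10011 = 00010
  pos 5: 10001 XOR 10011 = 00010
  pos 8: 10010 XOR 10011 = 00001
  pos 12: 10011 XOR 10011 = 00000
Remainder = 0000 (zero — the frame passes the CRC check).

0000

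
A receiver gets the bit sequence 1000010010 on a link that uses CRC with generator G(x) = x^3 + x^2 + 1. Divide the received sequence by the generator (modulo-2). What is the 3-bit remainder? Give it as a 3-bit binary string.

Modulo-2 division of 1000010010 by 1101:
  pos 0: 1000 XOR 1101 = 0101
  pos 1: 1010 XOR 1101 = 0111
  pos 2: 1111 XOR 1101 = 0010
  pos 4: 1000 XOR 1101 = 0101
  pos 5: 1011 XOR 1101 = 0110
  pos 6: 1100 XOR 1101 = 0001
Remainder = 001 (nonzero — an error is detected).

001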